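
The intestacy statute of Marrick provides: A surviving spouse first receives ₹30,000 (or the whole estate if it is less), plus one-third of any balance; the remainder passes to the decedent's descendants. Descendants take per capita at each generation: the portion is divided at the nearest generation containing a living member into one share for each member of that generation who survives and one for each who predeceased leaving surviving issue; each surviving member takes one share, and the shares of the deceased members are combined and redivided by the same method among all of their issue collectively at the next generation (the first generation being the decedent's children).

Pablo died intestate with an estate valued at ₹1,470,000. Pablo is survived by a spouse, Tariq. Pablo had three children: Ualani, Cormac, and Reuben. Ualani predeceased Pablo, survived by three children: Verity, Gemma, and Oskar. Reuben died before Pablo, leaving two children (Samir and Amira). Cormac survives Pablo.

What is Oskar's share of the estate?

Oskar receives ₹128,000.

Tariq first takes ₹30,000, leaving a balance of ₹1,440,000. Tariq then takes one-third of the balance (₹480,000), for a total of ₹510,000. The remaining ₹960,000 passes to the descendants.
The descendants' portion (₹960,000) is divided at the children's generation into 3 shares of ₹320,000. Cormac takes ₹320,000. The 2 shares of the deceased (Ualani and Reuben) are combined into a pool of ₹640,000.
That pool (₹640,000) is divided at the grandchildren's generation equally among Verity, Gemma, Oskar, Samir, and Amira: ₹128,000 each.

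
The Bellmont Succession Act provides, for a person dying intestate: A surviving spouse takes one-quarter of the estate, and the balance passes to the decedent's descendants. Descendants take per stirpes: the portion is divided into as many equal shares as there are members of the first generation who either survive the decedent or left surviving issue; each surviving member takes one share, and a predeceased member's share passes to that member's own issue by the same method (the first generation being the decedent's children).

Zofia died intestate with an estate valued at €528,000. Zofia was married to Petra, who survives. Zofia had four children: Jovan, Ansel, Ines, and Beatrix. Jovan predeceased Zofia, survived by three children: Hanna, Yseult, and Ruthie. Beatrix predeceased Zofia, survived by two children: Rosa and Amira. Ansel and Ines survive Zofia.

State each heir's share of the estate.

Petra: €132,000; Hanna: €33,000; Yseult: €33,000; Ruthie: €33,000; Ansel: €99,000; Ines: €99,000; Rosa: €49,500; Amira: €49,500

Petra takes one-quarter of €528,000 = €132,000. The remaining €396,000 passes to the descendants.
The descendants' portion (€396,000) is divided into 4 shares of €99,000: Ansel and Ines each take €99,000; Jovan's €99,000 share passes to Jovan's issue; Beatrix's €99,000 share passes to Beatrix's issue.
Jovan's share (€99,000) is divided into 3 shares of €33,000: Hanna, Yseult, and Ruthie each take €33,000.
Beatrix's share (€99,000) is divided into 2 shares of €49,500: Rosa and Amira each take €49,500.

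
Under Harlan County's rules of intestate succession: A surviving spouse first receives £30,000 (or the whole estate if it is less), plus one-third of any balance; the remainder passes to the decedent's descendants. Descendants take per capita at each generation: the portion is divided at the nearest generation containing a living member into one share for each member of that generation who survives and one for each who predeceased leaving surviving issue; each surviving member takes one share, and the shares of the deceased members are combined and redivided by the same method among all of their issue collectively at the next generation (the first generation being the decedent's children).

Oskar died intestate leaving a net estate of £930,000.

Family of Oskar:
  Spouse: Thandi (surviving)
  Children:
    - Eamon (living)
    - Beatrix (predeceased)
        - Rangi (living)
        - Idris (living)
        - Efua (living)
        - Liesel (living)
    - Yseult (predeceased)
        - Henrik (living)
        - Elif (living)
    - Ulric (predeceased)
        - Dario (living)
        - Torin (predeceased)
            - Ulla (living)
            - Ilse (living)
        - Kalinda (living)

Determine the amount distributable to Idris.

Thandi first takes £30,000, leaving a balance of £900,000. Thandi then takes one-third of the balance (£300,000), for a total of £330,000. The remaining £600,000 passes to the descendants.
The descendants' portion (£600,000) is divided at the children's generation into 4 shares of £150,000. Eamon takes £150,000. The 3 shares of the deceased (Beatrix, Yseult, and Ulric) are combined into a pool of £450,000.
That pool (£450,000) is divided at the grandchildren's generation into 9 shares of £50,000. Rangi, Idris, Efua, Liesel, Henrik, Elif, Dario, and Kalinda each take £50,000. The remaining share for the deceased Torin (£50,000) is carried to the next generation.
That pool (£50,000) is divided at the great-grandchildren's generation equally among Ulla and Ilse: £25,000 each.

Idris receives £50,000.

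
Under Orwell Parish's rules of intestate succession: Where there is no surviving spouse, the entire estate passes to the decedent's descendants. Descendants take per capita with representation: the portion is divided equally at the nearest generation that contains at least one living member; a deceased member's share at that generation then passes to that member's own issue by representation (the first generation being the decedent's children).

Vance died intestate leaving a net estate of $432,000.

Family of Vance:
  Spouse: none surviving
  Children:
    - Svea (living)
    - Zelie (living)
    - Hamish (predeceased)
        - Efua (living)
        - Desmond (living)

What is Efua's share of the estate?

The entire $432,000 passes to the descendants.
That amount ($432,000) is divided into 3 shares of $144,000: Svea and Zelie each take $144,000; Hamish's $144,000 share passes to Hamish's issue.
Hamish's share ($144,000) is divided into 2 shares of $72,000: Efua and Desmond each take $72,000.

Efua receives $72,000.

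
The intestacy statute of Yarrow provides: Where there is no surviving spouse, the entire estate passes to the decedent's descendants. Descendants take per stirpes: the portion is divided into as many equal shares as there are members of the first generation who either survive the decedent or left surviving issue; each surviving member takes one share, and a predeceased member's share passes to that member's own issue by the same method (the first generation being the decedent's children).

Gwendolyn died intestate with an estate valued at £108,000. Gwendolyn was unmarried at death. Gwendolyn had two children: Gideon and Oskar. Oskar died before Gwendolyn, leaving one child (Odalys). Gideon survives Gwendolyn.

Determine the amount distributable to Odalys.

The entire £108,000 passes to the descendants.
That amount (£108,000) is divided into 2 shares of £54,000: Gideon takes £54,000; Oskar's £54,000 share passes to Oskar's issue.
Oskar's share (£54,000) passes entirely to Odalys.

Odalys receives £54,000.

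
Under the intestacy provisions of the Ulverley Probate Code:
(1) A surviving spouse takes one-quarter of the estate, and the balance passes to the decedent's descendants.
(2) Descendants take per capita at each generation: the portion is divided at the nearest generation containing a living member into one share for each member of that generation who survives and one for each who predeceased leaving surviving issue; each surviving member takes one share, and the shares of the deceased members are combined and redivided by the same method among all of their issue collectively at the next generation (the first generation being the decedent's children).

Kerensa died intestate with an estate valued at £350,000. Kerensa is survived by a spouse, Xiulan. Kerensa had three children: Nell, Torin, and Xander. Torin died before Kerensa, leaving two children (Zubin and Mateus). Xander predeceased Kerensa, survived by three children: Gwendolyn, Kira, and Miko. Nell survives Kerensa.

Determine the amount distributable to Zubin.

Xiulan takes one-quarter of £350,000 = £87,500. The remaining £262,500 passes to the descendants.
The descendants' portion (£262,500) is divided at the children's generation into 3 shares of £87,500. Nell takes £87,500. The 2 shares of the deceased (Torin and Xander) are combined into a pool of £175,000.
That pool (£175,000) is divided at the grandchildren's generation equally among Zubin, Mateus, Gwendolyn, Kira, and Miko: £35,000 each.

Zubin receives £35,000.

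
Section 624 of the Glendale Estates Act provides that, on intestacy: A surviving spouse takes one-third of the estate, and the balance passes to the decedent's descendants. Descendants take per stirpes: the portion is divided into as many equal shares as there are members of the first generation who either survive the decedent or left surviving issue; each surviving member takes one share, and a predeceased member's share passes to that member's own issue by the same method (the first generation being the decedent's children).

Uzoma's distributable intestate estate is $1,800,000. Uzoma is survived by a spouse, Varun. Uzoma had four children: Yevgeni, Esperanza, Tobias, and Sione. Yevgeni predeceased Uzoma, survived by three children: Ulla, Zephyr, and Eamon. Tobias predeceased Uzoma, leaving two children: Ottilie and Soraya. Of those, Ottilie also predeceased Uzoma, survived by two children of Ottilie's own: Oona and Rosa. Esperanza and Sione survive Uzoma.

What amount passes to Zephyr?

Varun takes one-third of $1,800,000 = $600,000. The remaining $1,200,000 passes to the descendants.
The descendants' portion ($1,200,000) is divided into 4 shares of $300,000: Esperanza and Sione each take $300,000; Yevgeni's $300,000 share passes to Yevgeni's issue; Tobias's $300,000 share passes to Tobias's issue.
Yevgeni's share ($300,000) is divided into 3 shares of $100,000: Ulla, Zephyr, and Eamon each take $100,000.
Tobias's share ($300,000) is divided into 2 shares of $150,000: Soraya takes $150,000; Ottilie's $150,000 share passes to Ottilie's issue.
Ottilie's share ($150,000) is divided into 2 shares of $75,000: Oona and Rosa each take $75,000.

Zephyr receives $100,000.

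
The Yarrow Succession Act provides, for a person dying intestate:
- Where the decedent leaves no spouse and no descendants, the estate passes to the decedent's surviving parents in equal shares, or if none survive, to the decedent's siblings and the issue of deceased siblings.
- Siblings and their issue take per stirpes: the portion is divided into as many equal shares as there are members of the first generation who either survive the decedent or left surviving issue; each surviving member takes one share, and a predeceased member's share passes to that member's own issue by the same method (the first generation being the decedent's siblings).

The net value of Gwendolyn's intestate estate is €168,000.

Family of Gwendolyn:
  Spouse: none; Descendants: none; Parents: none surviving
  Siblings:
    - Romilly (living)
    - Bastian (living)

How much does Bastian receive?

The entire €168,000 passes to the siblings and their issue.
That amount (€168,000) is divided into 2 shares of €84,000: Romilly and Bastian each take €84,000.

Bastian receives €84,000.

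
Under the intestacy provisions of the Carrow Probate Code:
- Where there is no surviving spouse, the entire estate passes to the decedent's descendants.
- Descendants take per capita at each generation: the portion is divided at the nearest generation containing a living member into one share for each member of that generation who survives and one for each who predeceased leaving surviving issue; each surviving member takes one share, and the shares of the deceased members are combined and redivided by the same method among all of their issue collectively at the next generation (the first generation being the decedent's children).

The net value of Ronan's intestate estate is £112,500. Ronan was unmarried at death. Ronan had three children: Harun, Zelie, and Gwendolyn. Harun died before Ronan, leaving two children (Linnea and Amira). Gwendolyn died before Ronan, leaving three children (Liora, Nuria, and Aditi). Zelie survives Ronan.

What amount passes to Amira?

The entire £112,500 passes to the descendants.
That amount (£112,500) is divided at the children's generation into 3 shares of £37,500. Zelie takes £37,500. The 2 shares of the deceased (Harun and Gwendolyn) are combined into a pool of £75,000.
That pool (£75,000) is divided at the grandchildren's generation equally among Linnea, Amira, Liora, Nuria, and Aditi: £15,000 each.

Amira receives £15,000.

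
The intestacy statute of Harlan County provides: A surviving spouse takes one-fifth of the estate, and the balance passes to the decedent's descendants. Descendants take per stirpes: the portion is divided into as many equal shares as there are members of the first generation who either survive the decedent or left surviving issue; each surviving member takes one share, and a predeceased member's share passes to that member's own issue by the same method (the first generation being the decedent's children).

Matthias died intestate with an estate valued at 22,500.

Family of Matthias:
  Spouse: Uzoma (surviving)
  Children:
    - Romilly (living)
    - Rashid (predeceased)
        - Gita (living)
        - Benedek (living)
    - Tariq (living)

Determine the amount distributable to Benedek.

Uzoma takes one-fifth of 22,500 = 4,500. The remaining 18,000 passes to the descendants.
The descendants' portion (18,000) is divided into 3 shares of 6,000: Romilly and Tariq each take 6,000; Rashid's 6,000 share passes to Rashid's issue.
Rashid's share (6,000) is divided into 2 shares of 3,000: Gita and Benedek each take 3,000.

Benedek receives 3,000.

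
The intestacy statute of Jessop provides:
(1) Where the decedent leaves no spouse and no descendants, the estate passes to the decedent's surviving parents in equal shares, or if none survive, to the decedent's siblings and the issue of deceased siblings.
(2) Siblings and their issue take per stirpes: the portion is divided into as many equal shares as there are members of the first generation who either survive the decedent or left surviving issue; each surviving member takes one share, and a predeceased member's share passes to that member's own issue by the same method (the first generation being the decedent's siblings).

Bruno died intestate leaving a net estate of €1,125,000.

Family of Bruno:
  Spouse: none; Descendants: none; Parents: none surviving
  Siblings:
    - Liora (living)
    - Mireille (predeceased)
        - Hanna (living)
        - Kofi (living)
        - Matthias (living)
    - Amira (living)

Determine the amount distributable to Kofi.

Kofi receives €125,000.

The entire €1,125,000 passes to the siblings and their issue.
That amount (€1,125,000) is divided into 3 shares of €375,000: Liora and Amira each take €375,000; Mireille's €375,000 share passes to Mireille's issue.
Mireille's share (€375,000) is divided into 3 shares of €125,000: Hanna, Kofi, and Matthias each take €125,000.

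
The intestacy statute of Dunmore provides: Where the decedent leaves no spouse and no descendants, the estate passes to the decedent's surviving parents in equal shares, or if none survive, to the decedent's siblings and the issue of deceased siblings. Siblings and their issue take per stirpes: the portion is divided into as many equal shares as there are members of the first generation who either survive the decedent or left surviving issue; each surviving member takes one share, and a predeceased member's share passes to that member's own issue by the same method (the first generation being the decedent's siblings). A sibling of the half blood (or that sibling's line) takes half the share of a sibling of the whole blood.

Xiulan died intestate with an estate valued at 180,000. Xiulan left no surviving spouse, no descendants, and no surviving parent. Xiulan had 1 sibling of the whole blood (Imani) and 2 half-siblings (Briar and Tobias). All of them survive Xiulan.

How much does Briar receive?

Briar receives 45,000.

The entire 180,000 passes to the siblings and their issue.
Counting each half-blood sibling's line as half a unit, there are 2 units in 180,000, so one unit is 90,000. Whole-blood lines (Imani) take 90,000 each; half-blood lines (Briar and Tobias) take 45,000 each.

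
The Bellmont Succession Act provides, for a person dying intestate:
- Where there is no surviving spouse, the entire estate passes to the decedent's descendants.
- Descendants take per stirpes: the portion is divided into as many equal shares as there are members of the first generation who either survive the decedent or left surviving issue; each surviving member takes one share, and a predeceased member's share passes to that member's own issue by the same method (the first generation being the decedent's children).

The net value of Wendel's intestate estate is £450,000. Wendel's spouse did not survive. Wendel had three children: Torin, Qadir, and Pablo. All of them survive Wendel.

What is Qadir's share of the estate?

Qadir receives £150,000.

The entire £450,000 passes to the descendants.
That amount (£450,000) is divided into 3 shares of £150,000: Torin, Qadir, and Pablo each take £150,000.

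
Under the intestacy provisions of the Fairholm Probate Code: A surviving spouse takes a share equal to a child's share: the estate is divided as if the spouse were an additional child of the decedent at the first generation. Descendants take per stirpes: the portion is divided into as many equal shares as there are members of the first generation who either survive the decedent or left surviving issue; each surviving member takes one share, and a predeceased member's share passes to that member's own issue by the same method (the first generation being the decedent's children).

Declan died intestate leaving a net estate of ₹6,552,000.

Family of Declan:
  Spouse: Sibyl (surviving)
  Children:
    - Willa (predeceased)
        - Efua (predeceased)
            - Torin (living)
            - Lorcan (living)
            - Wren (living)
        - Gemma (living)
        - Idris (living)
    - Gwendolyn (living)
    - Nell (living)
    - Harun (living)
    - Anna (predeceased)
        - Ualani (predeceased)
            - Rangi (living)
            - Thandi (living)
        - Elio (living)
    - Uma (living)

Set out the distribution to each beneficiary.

The spouse counts as an additional share at the children's level, so there are 7 primary shares of ₹936,000. Sibyl takes one such share (₹936,000).
The children's combined portion (₹5,616,000) is divided into 6 shares of ₹936,000: Gwendolyn, Nell, Harun, and Uma each take ₹936,000; Willa's ₹936,000 share passes to Willa's issue; Anna's ₹936,000 share passes to Anna's issue.
Willa's share (₹936,000) is divided into 3 shares of ₹312,000: Gemma and Idris each take ₹312,000; Efua's ₹312,000 share passes to Efua's issue.
Efua's share (₹312,000) is divided into 3 shares of ₹104,000: Torin, Lorcan, and Wren each take ₹104,000.
Anna's share (₹936,000) is divided into 2 shares of ₹468,000: Elio takes ₹468,000; Ualani's ₹468,000 share passes to Ualani's issue.
Ualani's share (₹468,000) is divided into 2 shares of ₹234,000: Rangi and Thandi each take ₹234,000.

Sibyl: ₹936,000; Torin: ₹104,000; Lorcan: ₹104,000; Wren: ₹104,000; Gemma: ₹312,000; Idris: ₹312,000; Gwendolyn: ₹936,000; Nell: ₹936,000; Harun: ₹936,000; Rangi: ₹234,000; Thandi: ₹234,000; Elio: ₹468,000; Uma: ₹936,000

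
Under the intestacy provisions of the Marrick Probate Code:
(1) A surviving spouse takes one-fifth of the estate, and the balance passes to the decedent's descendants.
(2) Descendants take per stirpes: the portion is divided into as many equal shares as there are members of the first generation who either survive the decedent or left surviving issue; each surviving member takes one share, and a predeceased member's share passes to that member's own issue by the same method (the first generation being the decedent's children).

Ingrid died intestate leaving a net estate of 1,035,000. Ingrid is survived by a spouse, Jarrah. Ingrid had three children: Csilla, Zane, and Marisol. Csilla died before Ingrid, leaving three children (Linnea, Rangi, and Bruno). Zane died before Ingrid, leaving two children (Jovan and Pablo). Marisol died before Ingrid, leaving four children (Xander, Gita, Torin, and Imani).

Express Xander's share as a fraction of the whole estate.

Jarrah takes one-fifth of 1,035,000 = 207,000. The remaining 828,000 passes to the descendants.
The descendants' portion (828,000) is divided into 3 shares of 276,000: Csilla's 276,000 share passes to Csilla's issue; Zane's 276,000 share passes to Zane's issue; Marisol's 276,000 share passes to Marisol's issue.
Csilla's share (276,000) is divided into 3 shares of 92,000: Linnea, Rangi, and Bruno each take 92,000.
Zane's share (276,000) is divided into 2 shares of 138,000: Jovan and Pablo each take 138,000.
Marisol's share (276,000) is divided into 4 shares of 69,000: Xander, Gita, Torin, and Imani each take 69,000.

Xander receives 1/15 of the estate.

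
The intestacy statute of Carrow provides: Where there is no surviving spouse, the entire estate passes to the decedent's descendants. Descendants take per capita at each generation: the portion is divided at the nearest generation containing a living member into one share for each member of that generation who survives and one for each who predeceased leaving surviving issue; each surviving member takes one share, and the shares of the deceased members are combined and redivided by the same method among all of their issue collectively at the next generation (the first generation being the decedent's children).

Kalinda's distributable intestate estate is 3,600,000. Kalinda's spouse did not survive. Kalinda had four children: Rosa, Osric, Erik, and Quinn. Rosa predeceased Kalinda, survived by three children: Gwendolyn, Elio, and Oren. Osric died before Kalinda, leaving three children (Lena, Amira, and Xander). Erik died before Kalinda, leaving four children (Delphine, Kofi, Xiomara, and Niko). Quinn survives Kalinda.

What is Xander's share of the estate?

The entire 3,600,000 passes to the descendants.
That amount (3,600,000) is divided at the children's generation into 4 shares of 900,000. Quinn takes 900,000. The 3 shares of the deceased (Rosa, Osric, and Erik) are combined into a pool of 2,700,000.
That pool (2,700,000) is divided at the grandchildren's generation equally among Gwendolyn, Elio, Oren, Lena, Amira, Xander, Delphine, Kofi, Xiomara, and Niko: 270,000 each.

Xander receives 270,000.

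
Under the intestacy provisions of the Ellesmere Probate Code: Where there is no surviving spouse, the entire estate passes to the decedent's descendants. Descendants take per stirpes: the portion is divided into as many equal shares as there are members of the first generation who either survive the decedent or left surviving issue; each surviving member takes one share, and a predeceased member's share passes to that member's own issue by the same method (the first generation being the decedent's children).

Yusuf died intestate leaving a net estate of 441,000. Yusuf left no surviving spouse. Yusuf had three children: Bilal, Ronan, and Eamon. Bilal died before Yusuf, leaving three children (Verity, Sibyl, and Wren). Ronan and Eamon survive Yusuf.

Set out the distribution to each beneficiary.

Verity: 49,000; Sibyl: 49,000; Wren: 49,000; Ronan: 147,000; Eamon: 147,000

The entire 441,000 passes to the descendants.
That amount (441,000) is divided into 3 shares of 147,000: Ronan and Eamon each take 147,000; Bilal's 147,000 share passes to Bilal's issue.
Bilal's share (147,000) is divided into 3 shares of 49,000: Verity, Sibyl, and Wren each take 49,000.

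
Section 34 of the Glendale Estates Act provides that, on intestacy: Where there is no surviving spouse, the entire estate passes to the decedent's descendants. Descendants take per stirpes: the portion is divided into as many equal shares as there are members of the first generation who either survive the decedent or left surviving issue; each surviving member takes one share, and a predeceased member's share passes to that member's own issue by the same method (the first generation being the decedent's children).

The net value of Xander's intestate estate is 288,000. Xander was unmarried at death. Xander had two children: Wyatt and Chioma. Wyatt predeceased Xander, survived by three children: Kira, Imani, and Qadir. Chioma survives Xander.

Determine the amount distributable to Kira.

The entire 288,000 passes to the descendants.
That amount (288,000) is divided into 2 shares of 144,000: Chioma takes 144,000; Wyatt's 144,000 share passes to Wyatt's issue.
Wyatt's share (144,000) is divided into 3 shares of 48,000: Kira, Imani, and Qadir each take 48,000.

Kira receives 48,000.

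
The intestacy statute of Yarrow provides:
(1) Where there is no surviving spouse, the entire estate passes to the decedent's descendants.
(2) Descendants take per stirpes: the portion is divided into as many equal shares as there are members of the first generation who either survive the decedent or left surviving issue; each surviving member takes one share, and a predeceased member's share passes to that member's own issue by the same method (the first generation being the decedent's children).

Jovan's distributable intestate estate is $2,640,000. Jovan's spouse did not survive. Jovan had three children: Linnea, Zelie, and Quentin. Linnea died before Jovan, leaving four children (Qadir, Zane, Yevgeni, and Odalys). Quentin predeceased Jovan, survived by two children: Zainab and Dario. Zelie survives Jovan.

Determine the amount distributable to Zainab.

Zainab receives $440,000.

The entire $2,640,000 passes to the descendants.
That amount ($2,640,000) is divided into 3 shares of $880,000: Zelie takes $880,000; Linnea's $880,000 share passes to Linnea's issue; Quentin's $880,000 share passes to Quentin's issue.
Linnea's share ($880,000) is divided into 4 shares of $220,000: Qadir, Zane, Yevgeni, and Odalys each take $220,000.
Quentin's share ($880,000) is divided into 2 shares of $440,000: Zainab and Dario each take $440,000.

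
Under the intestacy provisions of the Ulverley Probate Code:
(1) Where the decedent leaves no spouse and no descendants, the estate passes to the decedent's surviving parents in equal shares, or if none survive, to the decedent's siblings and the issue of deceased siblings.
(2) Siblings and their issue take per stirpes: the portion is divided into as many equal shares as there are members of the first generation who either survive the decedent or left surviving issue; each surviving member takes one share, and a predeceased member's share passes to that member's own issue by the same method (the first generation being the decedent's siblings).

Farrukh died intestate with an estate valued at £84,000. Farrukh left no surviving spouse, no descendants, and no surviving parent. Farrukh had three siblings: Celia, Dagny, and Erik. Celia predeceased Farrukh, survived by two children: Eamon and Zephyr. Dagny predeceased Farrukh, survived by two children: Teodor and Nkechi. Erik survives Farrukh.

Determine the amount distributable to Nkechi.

The entire £84,000 passes to the siblings and their issue.
That amount (£84,000) is divided into 3 shares of £28,000: Erik takes £28,000; Celia's £28,000 share passes to Celia's issue; Dagny's £28,000 share passes to Dagny's issue.
Celia's share (£28,000) is divided into 2 shares of £14,000: Eamon and Zephyr each take £14,000.
Dagny's share (£28,000) is divided into 2 shares of £14,000: Teodor and Nkechi each take £14,000.

Nkechi receives £14,000.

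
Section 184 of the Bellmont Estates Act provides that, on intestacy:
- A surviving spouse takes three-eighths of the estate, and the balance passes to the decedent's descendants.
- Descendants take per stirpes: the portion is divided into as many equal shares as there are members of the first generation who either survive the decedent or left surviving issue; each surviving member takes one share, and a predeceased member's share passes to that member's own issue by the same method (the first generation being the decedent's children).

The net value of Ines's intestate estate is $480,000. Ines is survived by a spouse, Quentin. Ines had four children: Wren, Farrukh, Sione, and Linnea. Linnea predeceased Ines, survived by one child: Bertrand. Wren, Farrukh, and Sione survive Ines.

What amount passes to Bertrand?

Bertrand receives $75,000.

Quentin takes three-eighths of $480,000 = $180,000. The remaining $300,000 passes to the descendants.
The descendants' portion ($300,000) is divided into 4 shares of $75,000: Wren, Farrukh, and Sione each take $75,000; Linnea's $75,000 share passes to Linnea's issue.
Linnea's share ($75,000) passes entirely to Bertrand.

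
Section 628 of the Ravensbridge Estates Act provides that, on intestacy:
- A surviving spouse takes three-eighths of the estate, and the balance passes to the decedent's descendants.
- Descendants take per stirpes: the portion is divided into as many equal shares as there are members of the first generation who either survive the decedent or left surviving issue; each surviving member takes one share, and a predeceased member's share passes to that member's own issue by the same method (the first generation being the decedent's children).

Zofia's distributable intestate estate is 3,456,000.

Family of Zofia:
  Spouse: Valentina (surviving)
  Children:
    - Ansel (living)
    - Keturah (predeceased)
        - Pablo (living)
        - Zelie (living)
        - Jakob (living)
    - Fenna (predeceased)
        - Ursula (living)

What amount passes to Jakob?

Valentina takes three-eighths of 3,456,000 = 1,296,000. The remaining 2,160,000 passes to the descendants.
The descendants' portion (2,160,000) is divided into 3 shares of 720,000: Ansel takes 720,000; Keturah's 720,000 share passes to Keturah's issue; Fenna's 720,000 share passes to Fenna's issue.
Keturah's share (720,000) is divided into 3 shares of 240,000: Pablo, Zelie, and Jakob each take 240,000.
Fenna's share (720,000) passes entirely to Ursula.

Jakob receives 240,000.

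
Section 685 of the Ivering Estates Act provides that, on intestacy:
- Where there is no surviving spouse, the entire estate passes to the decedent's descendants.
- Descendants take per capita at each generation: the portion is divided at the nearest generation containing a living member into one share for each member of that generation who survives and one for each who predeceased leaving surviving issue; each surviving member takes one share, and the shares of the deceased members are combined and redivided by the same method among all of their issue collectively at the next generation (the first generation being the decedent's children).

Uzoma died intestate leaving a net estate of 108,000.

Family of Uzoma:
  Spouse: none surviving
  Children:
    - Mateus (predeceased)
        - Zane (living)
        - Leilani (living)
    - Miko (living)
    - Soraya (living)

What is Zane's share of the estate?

The entire 108,000 passes to the descendants.
That amount (108,000) is divided at the children's generation into 3 shares of 36,000. Miko and Soraya each take 36,000. The remaining share for the deceased Mateus (36,000) is carried to the next generation.
That pool (36,000) is divided at the grandchildren's generation equally among Zane and Leilani: 18,000 each.

Zane receives 18,000.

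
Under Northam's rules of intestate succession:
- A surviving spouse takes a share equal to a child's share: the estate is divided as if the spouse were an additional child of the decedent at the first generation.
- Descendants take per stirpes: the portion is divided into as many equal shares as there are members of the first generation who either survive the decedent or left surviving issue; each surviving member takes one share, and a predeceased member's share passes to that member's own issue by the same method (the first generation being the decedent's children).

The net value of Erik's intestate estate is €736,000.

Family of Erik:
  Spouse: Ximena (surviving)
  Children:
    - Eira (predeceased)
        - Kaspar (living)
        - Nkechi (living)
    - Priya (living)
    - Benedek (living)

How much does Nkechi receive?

Nkechi receives €92,000.

The spouse counts as an additional share at the children's level, so there are 4 primary shares of €184,000. Ximena takes one such share (€184,000).
The children's combined portion (€552,000) is divided into 3 shares of €184,000: Priya and Benedek each take €184,000; Eira's €184,000 share passes to Eira's issue.
Eira's share (€184,000) is divided into 2 shares of €92,000: Kaspar and Nkechi each take €92,000.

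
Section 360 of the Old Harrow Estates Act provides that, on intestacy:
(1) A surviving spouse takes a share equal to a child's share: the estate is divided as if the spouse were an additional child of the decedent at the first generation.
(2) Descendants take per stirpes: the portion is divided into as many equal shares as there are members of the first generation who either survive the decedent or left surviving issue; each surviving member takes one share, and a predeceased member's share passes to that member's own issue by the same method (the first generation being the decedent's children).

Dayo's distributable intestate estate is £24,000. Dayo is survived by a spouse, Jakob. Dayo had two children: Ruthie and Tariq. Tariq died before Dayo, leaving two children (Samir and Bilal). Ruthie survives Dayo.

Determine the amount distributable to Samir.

Samir receives £4,000.

The spouse counts as an additional share at the children's level, so there are 3 primary shares of £8,000. Jakob takes one such share (£8,000).
The children's combined portion (£16,000) is divided into 2 shares of £8,000: Ruthie takes £8,000; Tariq's £8,000 share passes to Tariq's issue.
Tariq's share (£8,000) is divided into 2 shares of £4,000: Samir and Bilal each take £4,000.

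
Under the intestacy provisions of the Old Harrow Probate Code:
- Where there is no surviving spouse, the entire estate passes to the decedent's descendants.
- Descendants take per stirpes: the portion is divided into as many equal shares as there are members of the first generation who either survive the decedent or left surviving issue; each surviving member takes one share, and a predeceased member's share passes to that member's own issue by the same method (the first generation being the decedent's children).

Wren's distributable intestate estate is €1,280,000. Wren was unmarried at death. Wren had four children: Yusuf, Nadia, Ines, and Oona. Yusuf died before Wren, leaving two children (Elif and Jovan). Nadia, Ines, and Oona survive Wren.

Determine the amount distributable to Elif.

Elif receives €160,000.

The entire €1,280,000 passes to the descendants.
That amount (€1,280,000) is divided into 4 shares of €320,000: Nadia, Ines, and Oona each take €320,000; Yusuf's €320,000 share passes to Yusuf's issue.
Yusuf's share (€320,000) is divided into 2 shares of €160,000: Elif and Jovan each take €160,000.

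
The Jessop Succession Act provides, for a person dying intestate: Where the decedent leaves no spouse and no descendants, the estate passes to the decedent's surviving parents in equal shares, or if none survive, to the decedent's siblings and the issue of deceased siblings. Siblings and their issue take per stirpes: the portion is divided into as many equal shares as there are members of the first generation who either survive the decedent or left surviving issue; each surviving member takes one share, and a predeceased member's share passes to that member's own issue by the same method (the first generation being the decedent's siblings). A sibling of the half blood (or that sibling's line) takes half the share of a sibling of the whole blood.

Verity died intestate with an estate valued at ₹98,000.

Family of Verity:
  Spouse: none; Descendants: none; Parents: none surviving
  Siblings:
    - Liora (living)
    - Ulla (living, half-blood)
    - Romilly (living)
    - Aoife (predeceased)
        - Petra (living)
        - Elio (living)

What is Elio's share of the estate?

The entire ₹98,000 passes to the siblings and their issue.
Counting each half-blood sibling's line as half a unit, there are 7/2 units in ₹98,000, so one unit is ₹28,000. Whole-blood lines (Liora, Romilly, and Aoife) take ₹28,000 each; half-blood lines (Ulla) take ₹14,000 each.
Aoife's share (₹28,000) is divided into 2 shares of ₹14,000: Petra and Elio each take ₹14,000.

Elio receives ₹14,000.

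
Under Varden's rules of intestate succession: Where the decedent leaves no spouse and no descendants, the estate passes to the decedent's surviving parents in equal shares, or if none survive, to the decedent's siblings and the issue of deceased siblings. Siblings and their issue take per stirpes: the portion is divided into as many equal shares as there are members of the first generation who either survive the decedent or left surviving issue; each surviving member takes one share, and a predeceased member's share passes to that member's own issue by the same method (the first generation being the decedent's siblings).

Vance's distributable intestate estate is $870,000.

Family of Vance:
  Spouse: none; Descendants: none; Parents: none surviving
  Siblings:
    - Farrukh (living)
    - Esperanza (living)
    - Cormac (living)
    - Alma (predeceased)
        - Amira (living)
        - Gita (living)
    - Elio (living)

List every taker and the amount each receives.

The entire $870,000 passes to the siblings and their issue.
That amount ($870,000) is divided into 5 shares of $174,000: Farrukh, Esperanza, Cormac, and Elio each take $174,000; Alma's $174,000 share passes to Alma's issue.
Alma's share ($174,000) is divided into 2 shares of $87,000: Amira and Gita each take $87,000.

Farrukh: $174,000; Esperanza: $174,000; Cormac: $174,000; Amira: $87,000; Gita: $87,000; Elio: $174,000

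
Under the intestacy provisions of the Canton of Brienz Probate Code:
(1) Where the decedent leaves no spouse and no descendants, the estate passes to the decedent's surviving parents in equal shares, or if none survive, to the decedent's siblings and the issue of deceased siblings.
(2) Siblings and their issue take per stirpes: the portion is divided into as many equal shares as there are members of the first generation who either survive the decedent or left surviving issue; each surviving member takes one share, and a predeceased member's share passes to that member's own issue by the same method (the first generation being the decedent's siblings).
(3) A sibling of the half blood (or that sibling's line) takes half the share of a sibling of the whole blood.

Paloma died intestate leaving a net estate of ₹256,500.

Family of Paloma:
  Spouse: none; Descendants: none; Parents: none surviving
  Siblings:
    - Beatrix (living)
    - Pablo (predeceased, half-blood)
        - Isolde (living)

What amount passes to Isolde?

Isolde receives ₹85,500.

The entire ₹256,500 passes to the siblings and their issue.
Counting each half-blood sibling's line as half a unit, there are 3/2 units in ₹256,500, so one unit is ₹171,000. Whole-blood lines (Beatrix) take ₹171,000 each; half-blood lines (Pablo) take ₹85,500 each.
Pablo's share (₹85,500) passes entirely to Isolde.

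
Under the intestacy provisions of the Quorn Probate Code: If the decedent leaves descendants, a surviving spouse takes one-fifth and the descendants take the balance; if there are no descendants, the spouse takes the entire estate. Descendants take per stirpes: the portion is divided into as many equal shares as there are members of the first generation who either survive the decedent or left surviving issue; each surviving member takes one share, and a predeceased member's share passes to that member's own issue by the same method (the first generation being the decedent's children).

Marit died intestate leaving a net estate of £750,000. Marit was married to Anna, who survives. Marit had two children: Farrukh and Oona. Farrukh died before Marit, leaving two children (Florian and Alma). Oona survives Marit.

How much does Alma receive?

Anna takes one-fifth of £750,000 = £150,000. The remaining £600,000 passes to the descendants.
The descendants' portion (£600,000) is divided into 2 shares of £300,000: Oona takes £300,000; Farrukh's £300,000 share passes to Farrukh's issue.
Farrukh's share (£300,000) is divided into 2 shares of £150,000: Florian and Alma each take £150,000.

Alma receives £150,000.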